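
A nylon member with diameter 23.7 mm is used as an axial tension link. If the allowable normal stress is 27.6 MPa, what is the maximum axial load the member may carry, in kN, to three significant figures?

A = 441.2 mm².
P_max = σ_allow · A = 27.6 · 441.2 = 12180 N = 12.18 kN.

12.2 kN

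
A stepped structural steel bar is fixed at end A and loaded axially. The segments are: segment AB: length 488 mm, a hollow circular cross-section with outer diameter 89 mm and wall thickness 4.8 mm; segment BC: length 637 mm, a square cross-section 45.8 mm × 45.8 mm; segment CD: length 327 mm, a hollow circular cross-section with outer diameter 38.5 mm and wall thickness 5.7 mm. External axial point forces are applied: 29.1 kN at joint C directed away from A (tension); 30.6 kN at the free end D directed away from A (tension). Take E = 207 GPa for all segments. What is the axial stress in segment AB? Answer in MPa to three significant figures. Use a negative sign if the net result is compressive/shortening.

47.0 MPa

Internal axial forces (sectioning from the free end, tension +): N_CD = 30.6 kN, N_BC = 59.7 kN, N_AB = 59.7 kN.
A_AB = 1270 mm².
σ_AB = N_AB/A_AB = 59700/1270 = 47.02 MPa.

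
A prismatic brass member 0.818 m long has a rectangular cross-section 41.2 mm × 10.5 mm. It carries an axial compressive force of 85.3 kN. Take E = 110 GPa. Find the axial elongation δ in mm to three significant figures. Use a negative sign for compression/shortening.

-1.47 mm

A = 432.6 mm².
δ_mech = NL/(AE) = -85300·818/(432.6·110000) = -1.466 mm.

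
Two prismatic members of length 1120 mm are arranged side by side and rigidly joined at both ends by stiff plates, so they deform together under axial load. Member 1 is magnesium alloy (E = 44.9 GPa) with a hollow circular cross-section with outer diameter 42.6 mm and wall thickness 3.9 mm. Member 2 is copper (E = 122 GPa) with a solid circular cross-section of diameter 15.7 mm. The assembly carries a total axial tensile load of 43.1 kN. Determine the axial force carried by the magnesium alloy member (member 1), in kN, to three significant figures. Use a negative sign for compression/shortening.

A_1 = 474.2 mm².
A_2 = 193.6 mm².
Equal strain + equilibrium ⇒ each member carries load in proportion to AE: A₁E₁ = 21290000 N, A₂E₂ = 23620000 N, ΣAE = 44910000 N.
F₁ = P·A₁E₁/ΣAE = 43100·21290000/44910000 = 20430 N.

20.4 kN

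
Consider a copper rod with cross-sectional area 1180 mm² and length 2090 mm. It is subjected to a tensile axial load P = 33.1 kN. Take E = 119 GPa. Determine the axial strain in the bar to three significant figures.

σ = N/A = 28.05 MPa; ε = σ/E = 28.05/119000 = 2.357e-04.

2.36e-04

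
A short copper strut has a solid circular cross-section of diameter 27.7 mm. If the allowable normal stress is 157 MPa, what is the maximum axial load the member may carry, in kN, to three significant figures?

94.6 kN

A = 602.6 mm².
P_max = σ_allow · A = 157 · 602.6 = 94610 N = 94.61 kN.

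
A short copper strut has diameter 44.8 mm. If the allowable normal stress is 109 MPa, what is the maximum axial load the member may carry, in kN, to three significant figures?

A = 1576 mm².
P_max = σ_allow · A = 109 · 1576 = 171800 N = 171.8 kN.

172 kN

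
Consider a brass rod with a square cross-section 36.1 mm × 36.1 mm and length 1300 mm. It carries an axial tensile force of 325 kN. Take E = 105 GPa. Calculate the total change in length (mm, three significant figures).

A = 1303 mm².
δ_mech = NL/(AE) = 325000·1300/(1303·105000) = 3.088 mm.

3.09 mm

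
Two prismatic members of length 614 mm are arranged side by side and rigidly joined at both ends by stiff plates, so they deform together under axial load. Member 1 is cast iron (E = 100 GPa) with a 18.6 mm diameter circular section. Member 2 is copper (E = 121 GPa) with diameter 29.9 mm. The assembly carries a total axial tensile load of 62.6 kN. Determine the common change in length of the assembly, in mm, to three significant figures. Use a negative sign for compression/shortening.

0.343 mm

A_1 = 271.7 mm².
A_2 = 702.2 mm².
Equal strain + equilibrium ⇒ each member carries load in proportion to AE: A₁E₁ = 27170000 N, A₂E₂ = 84960000 N, ΣAE = 112100000 N.
δ = PL/ΣAE = 62600·614/112100000 = 0.3428 mm.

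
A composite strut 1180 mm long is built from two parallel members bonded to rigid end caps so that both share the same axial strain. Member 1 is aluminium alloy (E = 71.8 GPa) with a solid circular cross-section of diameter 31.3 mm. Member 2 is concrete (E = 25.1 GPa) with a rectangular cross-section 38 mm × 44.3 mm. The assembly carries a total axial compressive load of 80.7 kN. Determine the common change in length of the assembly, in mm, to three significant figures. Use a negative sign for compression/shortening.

A_1 = 769.4 mm².
A_2 = 1683 mm².
Equal strain + equilibrium ⇒ each member carries load in proportion to AE: A₁E₁ = 55250000 N, A₂E₂ = 42250000 N, ΣAE = 97500000 N.
δ = PL/ΣAE = -80700·1180/97500000 = -0.9767 mm.

-0.977 mm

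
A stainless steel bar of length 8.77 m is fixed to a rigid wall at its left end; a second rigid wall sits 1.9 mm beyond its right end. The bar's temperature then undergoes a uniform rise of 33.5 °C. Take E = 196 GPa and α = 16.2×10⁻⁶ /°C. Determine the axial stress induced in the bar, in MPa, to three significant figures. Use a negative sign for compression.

-63.9 MPa

Free thermal expansion αLΔT = 16.2e-6 · 8770 · 33.5 = 4.759 mm.
The walls engage after the gap closes; constrained expansion = 4.759 − 1.9 = 2.859 mm.
The walls impose strain ε = −(2.859)/8770 = -3.2605e-04; σ = Eε = 196000 · -3.2605e-04 = -63.91 MPa.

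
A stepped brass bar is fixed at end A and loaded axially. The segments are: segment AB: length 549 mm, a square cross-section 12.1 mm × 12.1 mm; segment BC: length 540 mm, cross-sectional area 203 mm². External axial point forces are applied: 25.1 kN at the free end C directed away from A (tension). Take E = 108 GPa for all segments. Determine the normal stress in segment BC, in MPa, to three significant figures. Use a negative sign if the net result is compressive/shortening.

Internal axial forces (sectioning from the free end, tension +): N_BC = 25.1 kN, N_AB = 25.1 kN.
σ_BC = N_BC/A_BC = 25100/203 = 123.6 MPa.

124 MPa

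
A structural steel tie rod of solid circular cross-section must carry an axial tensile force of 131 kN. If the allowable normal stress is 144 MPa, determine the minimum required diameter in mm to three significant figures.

Required area A ≥ P/σ_allow = 131000/144 = 909.7 mm².
For a solid circular section, d ≥ √(4A/π) = 34.03 mm.

34.0 mm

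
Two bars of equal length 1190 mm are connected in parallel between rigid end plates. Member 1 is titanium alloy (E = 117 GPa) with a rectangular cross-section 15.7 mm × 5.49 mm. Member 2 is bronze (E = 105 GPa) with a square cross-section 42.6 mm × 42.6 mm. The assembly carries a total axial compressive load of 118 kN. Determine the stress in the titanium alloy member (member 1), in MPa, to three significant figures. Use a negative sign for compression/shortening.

-68.8 MPa

A_1 = 86.19 mm².
A_2 = 1815 mm².
Equal strain + equilibrium ⇒ each member carries load in proportion to AE: A₁E₁ = 10080000 N, A₂E₂ = 190500000 N, ΣAE = 200600000 N.
σ₁ = P·E₁/ΣAE = -118000·117000/200600000 = -68.81 MPa.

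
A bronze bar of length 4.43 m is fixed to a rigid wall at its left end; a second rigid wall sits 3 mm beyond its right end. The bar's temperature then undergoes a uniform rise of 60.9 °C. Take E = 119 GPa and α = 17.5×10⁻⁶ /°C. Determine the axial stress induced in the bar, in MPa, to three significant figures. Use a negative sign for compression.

Free thermal expansion αLΔT = 17.5e-6 · 4430 · 60.9 = 4.721 mm.
The walls engage after the gap closes; constrained expansion = 4.721 − 3 = 1.721 mm.
The walls impose strain ε = −(1.721)/4430 = -3.8855e-04; σ = Eε = 119000 · -3.8855e-04 = -46.24 MPa.

-46.2 MPa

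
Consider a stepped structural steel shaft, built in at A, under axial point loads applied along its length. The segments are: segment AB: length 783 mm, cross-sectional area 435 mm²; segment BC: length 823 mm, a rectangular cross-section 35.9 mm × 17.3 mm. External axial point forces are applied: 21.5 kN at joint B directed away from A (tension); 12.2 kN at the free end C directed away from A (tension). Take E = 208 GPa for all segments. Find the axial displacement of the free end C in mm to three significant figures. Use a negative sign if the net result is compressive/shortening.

0.369 mm

Internal axial forces (sectioning from the free end, tension +): N_BC = 12.2 kN, N_AB = 33.7 kN.
A_BC = 621.1 mm².
δ_AB = 33700·783/(435·208000) = 0.2916 mm
δ_BC = 12200·823/(621.1·208000) = 0.07772 mm
δ = Σδ_i = 0.3694 mm.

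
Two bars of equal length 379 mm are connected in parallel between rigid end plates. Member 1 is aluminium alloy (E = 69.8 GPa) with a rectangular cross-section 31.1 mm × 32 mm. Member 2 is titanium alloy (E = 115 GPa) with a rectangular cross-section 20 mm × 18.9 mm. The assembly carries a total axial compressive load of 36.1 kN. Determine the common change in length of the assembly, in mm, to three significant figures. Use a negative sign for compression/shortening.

-0.121 mm

A_1 = 995.2 mm².
A_2 = 378 mm².
Equal strain + equilibrium ⇒ each member carries load in proportion to AE: A₁E₁ = 69460000 N, A₂E₂ = 43470000 N, ΣAE = 112900000 N.
δ = PL/ΣAE = -36100·379/112900000 = -0.1211 mm.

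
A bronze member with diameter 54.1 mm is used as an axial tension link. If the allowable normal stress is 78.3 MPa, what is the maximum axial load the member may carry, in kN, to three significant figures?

A = 2299 mm².
P_max = σ_allow · A = 78.3 · 2299 = 180000 N = 180 kN.

180 kN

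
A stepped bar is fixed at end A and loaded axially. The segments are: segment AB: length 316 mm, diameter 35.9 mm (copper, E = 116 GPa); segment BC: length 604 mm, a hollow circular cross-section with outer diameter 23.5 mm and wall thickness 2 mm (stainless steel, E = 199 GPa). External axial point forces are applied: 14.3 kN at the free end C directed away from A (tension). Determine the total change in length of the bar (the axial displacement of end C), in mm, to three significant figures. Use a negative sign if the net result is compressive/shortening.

0.360 mm

Internal axial forces (sectioning from the free end, tension +): N_BC = 14.3 kN, N_AB = 14.3 kN.
A_AB = 1012 mm².
A_BC = 135.1 mm².
δ_AB = 14300·316/(1012·116000) = 0.03848 mm
δ_BC = 14300·604/(135.1·199000) = 0.3213 mm
δ = Σδ_i = 0.3598 mm.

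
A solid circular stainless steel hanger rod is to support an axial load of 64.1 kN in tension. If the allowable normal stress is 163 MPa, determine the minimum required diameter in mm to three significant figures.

Required area A ≥ P/σ_allow = 64100/163 = 393.3 mm².
For a solid circular section, d ≥ √(4A/π) = 22.38 mm.

22.4 mm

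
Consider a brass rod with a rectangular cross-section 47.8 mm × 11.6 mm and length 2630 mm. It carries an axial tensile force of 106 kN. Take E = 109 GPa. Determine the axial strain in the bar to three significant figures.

0.00175

A = 554.5 mm².
σ = N/A = 191.2 MPa; ε = σ/E = 191.2/109000 = 1.754e-03.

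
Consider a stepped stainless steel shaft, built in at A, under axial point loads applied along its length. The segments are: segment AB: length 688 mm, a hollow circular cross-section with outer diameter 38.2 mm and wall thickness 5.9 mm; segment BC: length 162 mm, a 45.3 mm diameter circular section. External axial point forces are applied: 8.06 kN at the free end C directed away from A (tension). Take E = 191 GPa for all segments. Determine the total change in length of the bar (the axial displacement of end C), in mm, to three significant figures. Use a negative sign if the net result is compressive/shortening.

0.0527 mm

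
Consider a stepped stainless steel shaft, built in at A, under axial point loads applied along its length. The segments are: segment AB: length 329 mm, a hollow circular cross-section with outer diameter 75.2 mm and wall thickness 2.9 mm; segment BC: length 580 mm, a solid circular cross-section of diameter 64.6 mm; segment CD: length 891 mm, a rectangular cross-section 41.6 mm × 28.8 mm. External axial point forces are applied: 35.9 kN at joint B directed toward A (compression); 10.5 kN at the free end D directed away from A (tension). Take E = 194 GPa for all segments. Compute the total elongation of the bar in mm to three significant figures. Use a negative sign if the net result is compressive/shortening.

Internal axial forces (sectioning from the free end, tension +): N_CD = 10.5 kN, N_BC = 10.5 kN, N_AB = -25.4 kN.
A_AB = 658.7 mm².
A_BC = 3278 mm².
A_CD = 1198 mm².
δ_AB = -25400·329/(658.7·194000) = -0.06539 mm
δ_BC = 10500·580/(3278·194000) = 0.009578 mm
δ_CD = 10500·891/(1198·194000) = 0.04025 mm
δ = Σδ_i = -0.01557 mm.

-0.0156 mm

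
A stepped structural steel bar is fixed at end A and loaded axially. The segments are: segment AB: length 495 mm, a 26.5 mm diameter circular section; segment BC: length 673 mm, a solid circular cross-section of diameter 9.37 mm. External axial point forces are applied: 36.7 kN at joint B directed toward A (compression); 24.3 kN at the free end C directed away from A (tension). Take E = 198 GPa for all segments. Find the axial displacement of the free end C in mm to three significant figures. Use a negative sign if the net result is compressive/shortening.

Internal axial forces (sectioning from the free end, tension +): N_BC = 24.3 kN, N_AB = -12.4 kN.
A_AB = 551.5 mm².
A_BC = 68.96 mm².
δ_AB = -12400·495/(551.5·198000) = -0.05621 mm
δ_BC = 24300·673/(68.96·198000) = 1.198 mm
δ = Σδ_i = 1.142 mm.

1.14 mm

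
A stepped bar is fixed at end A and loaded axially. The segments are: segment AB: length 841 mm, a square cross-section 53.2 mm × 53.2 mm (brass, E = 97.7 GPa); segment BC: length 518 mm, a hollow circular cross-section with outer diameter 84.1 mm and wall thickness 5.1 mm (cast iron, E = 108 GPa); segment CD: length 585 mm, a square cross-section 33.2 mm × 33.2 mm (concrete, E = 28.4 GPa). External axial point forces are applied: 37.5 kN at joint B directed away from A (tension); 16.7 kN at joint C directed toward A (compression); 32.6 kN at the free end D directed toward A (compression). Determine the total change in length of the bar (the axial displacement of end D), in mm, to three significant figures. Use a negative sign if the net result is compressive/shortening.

-0.832 mm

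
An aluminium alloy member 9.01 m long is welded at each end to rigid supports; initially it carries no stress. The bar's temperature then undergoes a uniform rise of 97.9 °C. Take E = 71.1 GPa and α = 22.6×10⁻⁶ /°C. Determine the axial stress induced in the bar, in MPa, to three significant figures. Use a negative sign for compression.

Free thermal expansion αLΔT = 22.6e-6 · 9010 · 97.9 = 19.93 mm.
The walls impose strain ε = −(19.93)/9010 = -2.2125e-03; σ = Eε = 71100 · -2.2125e-03 = -157.3 MPa.

-157 MPa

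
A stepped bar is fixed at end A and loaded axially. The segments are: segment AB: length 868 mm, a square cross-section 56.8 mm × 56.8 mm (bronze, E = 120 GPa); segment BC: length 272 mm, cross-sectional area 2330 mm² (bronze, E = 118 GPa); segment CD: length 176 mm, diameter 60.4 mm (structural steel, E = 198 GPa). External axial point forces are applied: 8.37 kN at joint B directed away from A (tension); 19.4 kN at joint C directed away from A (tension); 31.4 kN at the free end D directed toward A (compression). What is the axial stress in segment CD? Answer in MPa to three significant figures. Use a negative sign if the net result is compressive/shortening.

Internal axial forces (sectioning from the free end, tension +): N_CD = -31.4 kN, N_BC = -12 kN, N_AB = -3.63 kN.
A_CD = 2865 mm².
σ_CD = N_CD/A_CD = -31400/2865 = -10.96 MPa.

-11.0 MPa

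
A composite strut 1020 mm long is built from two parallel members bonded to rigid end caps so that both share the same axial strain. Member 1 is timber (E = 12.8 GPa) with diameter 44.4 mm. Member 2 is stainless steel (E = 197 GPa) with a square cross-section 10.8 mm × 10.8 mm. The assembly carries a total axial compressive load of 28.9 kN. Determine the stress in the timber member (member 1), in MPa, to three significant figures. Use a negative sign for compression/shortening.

-8.64 MPa

A_1 = 1548 mm².
A_2 = 116.6 mm².
Equal strain + equilibrium ⇒ each member carries load in proportion to AE: A₁E₁ = 19820000 N, A₂E₂ = 22980000 N, ΣAE = 42800000 N.
σ₁ = P·E₁/ΣAE = -28900·12800/42800000 = -8.644 MPa.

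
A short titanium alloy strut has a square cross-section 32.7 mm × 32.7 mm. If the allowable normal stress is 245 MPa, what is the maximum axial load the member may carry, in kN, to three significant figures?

A = 1069 mm².
P_max = σ_allow · A = 245 · 1069 = 262000 N = 262 kN.

262 kN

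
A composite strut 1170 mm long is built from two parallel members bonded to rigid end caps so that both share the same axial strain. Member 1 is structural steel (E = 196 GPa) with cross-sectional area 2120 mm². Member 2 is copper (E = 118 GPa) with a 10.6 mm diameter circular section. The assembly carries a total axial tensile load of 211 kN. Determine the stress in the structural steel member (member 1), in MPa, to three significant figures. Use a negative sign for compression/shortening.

A_2 = 88.25 mm².
Equal strain + equilibrium ⇒ each member carries load in proportion to AE: A₁E₁ = 415500000 N, A₂E₂ = 10410000 N, ΣAE = 425900000 N.
σ₁ = P·E₁/ΣAE = 211000·196000/425900000 = 97.1 MPa.

97.1 MPa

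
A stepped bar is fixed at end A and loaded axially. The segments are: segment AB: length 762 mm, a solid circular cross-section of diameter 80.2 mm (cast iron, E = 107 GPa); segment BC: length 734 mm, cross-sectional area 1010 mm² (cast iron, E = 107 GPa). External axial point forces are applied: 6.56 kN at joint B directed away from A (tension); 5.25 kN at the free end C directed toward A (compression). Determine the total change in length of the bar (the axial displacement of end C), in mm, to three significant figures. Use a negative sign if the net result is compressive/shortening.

-0.0338 mm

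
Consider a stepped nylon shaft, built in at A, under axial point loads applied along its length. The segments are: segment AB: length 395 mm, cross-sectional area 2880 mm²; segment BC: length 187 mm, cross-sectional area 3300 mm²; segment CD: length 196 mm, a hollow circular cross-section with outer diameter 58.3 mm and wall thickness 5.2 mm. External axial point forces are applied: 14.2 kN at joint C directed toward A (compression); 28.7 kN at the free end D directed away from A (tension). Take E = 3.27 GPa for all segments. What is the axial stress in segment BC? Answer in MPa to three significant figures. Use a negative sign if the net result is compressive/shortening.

4.39 MPa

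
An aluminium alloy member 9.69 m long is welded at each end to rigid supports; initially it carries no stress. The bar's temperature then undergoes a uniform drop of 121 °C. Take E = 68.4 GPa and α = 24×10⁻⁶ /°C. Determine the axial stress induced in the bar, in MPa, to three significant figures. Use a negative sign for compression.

Free thermal expansion αLΔT = 24e-6 · 9690 · -121 = -28.14 mm.
The walls impose strain ε = −(-28.14)/9690 = 2.9040e-03; σ = Eε = 68400 · 2.9040e-03 = 198.6 MPa.

199 MPa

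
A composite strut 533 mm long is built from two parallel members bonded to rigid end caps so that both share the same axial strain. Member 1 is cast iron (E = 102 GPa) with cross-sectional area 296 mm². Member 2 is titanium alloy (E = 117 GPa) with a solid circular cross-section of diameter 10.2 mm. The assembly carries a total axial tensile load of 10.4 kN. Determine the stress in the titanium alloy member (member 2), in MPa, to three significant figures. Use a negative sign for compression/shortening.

A_2 = 81.71 mm².
Equal strain + equilibrium ⇒ each member carries load in proportion to AE: A₁E₁ = 30190000 N, A₂E₂ = 9560000 N, ΣAE = 39750000 N.
σ₂ = P·E₂/ΣAE = 10400·117000/39750000 = 30.61 MPa.

30.6 MPa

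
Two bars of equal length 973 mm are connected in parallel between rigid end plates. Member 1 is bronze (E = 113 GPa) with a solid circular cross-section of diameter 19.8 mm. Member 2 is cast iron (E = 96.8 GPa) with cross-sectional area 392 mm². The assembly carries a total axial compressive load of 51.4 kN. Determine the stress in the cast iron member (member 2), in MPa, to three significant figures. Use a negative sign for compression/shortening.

-68.4 MPa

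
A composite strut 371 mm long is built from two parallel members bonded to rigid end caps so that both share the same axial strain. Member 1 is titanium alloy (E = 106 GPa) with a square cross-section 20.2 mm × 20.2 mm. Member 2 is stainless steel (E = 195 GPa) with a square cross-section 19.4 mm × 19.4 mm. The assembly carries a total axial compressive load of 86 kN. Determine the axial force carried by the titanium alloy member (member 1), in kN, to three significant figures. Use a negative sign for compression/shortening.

A_1 = 408 mm².
A_2 = 376.4 mm².
Equal strain + equilibrium ⇒ each member carries load in proportion to AE: A₁E₁ = 43250000 N, A₂E₂ = 73390000 N, ΣAE = 116600000 N.
F₁ = P·A₁E₁/ΣAE = -86000·43250000/116600000 = -31890 N.

-31.9 kN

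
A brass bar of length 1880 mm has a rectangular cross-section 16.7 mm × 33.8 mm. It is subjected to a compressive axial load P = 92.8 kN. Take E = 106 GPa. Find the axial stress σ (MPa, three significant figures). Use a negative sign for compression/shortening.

-164 MPa

A = 564.5 mm².
σ = N/A = -92800/564.5 = -164.4 MPa.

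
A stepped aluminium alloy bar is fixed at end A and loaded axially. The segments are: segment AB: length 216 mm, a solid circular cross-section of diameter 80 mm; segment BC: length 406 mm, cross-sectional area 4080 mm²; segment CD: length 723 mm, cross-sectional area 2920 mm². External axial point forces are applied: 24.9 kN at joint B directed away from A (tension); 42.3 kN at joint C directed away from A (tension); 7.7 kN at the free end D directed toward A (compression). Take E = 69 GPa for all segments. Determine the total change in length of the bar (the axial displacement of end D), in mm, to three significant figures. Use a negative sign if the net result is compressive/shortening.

0.0593 mm

Internal axial forces (sectioning from the free end, tension +): N_CD = -7.7 kN, N_BC = 34.6 kN, N_AB = 59.5 kN.
A_AB = 5027 mm².
δ_AB = 59500·216/(5027·69000) = 0.03706 mm
δ_BC = 34600·406/(4080·69000) = 0.0499 mm
δ_CD = -7700·723/(2920·69000) = -0.02763 mm
δ = Σδ_i = 0.05932 mm.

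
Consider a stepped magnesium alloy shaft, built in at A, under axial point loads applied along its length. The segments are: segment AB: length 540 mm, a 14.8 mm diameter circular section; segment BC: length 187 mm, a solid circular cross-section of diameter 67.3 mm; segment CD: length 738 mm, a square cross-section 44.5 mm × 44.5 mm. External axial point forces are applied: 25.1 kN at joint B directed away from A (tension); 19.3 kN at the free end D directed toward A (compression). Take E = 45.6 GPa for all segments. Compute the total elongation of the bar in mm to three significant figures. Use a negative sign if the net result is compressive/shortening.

Internal axial forces (sectioning from the free end, tension +): N_CD = -19.3 kN, N_BC = -19.3 kN, N_AB = 5.8 kN.
A_AB = 172 mm².
A_BC = 3557 mm².
A_CD = 1980 mm².
δ_AB = 5800·540/(172·45600) = 0.3992 mm
δ_BC = -19300·187/(3557·45600) = -0.02225 mm
δ_CD = -19300·738/(1980·45600) = -0.1577 mm
δ = Σδ_i = 0.2193 mm.

0.219 mm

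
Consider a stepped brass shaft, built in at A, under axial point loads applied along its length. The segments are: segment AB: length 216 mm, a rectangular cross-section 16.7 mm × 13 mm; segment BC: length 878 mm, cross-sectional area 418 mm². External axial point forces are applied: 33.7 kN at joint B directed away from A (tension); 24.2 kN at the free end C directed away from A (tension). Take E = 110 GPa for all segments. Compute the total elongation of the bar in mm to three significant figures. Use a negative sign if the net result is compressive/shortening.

0.986 mm

Internal axial forces (sectioning from the free end, tension +): N_BC = 24.2 kN, N_AB = 57.9 kN.
A_AB = 217.1 mm².
δ_AB = 57900·216/(217.1·110000) = 0.5237 mm
δ_BC = 24200·878/(418·110000) = 0.4621 mm
δ = Σδ_i = 0.9858 mm.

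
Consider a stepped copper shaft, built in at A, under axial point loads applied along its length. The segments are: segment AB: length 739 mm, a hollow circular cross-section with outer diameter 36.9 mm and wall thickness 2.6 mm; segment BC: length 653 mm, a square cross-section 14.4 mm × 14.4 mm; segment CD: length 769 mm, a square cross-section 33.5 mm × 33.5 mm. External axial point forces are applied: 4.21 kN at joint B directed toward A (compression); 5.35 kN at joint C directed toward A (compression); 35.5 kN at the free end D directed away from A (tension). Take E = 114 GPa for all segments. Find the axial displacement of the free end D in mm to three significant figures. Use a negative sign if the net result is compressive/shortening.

1.65 mm

Internal axial forces (sectioning from the free end, tension +): N_CD = 35.5 kN, N_BC = 30.15 kN, N_AB = 25.94 kN.
A_AB = 280.2 mm².
A_BC = 207.4 mm².
A_CD = 1122 mm².
δ_AB = 25940·739/(280.2·114000) = 0.6002 mm
δ_BC = 30150·653/(207.4·114000) = 0.8329 mm
δ_CD = 35500·769/(1122·114000) = 0.2134 mm
δ = Σδ_i = 1.646 mm.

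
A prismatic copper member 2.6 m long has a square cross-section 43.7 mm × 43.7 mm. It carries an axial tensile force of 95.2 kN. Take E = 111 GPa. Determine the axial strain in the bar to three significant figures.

A = 1910 mm².
σ = N/A = 49.85 MPa; ε = σ/E = 49.85/111000 = 4.491e-04.

4.49e-04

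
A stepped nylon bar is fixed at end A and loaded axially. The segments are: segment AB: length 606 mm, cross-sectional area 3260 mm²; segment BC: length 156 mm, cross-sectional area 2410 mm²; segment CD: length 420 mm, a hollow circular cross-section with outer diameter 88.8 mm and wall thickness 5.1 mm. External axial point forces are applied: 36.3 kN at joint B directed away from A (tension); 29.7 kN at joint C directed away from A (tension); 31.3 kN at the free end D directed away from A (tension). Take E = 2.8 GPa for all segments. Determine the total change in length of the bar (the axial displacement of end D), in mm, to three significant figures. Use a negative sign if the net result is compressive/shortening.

11.4 mm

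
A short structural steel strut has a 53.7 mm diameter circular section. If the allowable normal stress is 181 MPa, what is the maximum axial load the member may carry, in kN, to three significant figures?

410 kN

A = 2265 mm².
P_max = σ_allow · A = 181 · 2265 = 409900 N = 409.9 kN.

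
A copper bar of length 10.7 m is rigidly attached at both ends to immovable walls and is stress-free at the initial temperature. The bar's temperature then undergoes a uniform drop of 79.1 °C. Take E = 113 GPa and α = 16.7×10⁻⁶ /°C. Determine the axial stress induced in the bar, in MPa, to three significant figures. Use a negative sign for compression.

149 MPa

Free thermal expansion αLΔT = 16.7e-6 · 10700 · -79.1 = -14.13 mm.
The walls impose strain ε = −(-14.13)/10700 = 1.3210e-03; σ = Eε = 113000 · 1.3210e-03 = 149.3 MPa.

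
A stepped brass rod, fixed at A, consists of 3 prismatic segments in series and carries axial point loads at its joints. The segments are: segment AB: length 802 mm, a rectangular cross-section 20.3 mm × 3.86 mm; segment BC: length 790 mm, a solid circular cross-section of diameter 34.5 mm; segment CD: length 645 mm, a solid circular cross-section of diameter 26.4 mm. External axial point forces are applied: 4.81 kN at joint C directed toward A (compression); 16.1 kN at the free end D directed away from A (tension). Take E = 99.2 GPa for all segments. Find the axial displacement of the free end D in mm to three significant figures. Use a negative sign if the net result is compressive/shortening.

Internal axial forces (sectioning from the free end, tension +): N_CD = 16.1 kN, N_BC = 11.29 kN, N_AB = 11.29 kN.
A_AB = 78.36 mm².
A_BC = 934.8 mm².
A_CD = 547.4 mm².
δ_AB = 11290·802/(78.36·99200) = 1.165 mm
δ_BC = 11290·790/(934.8·99200) = 0.09618 mm
δ_CD = 16100·645/(547.4·99200) = 0.1912 mm
δ = Σδ_i = 1.452 mm.

1.45 mm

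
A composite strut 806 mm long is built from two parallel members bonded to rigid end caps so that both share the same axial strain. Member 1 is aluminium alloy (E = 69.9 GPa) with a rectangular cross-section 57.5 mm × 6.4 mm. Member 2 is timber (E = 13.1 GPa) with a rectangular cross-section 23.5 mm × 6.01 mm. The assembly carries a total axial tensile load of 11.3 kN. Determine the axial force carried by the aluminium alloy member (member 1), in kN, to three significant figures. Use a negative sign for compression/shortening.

10.5 kN

A_1 = 368 mm².
A_2 = 141.2 mm².
Equal strain + equilibrium ⇒ each member carries load in proportion to AE: A₁E₁ = 25720000 N, A₂E₂ = 1850000 N, ΣAE = 27570000 N.
F₁ = P·A₁E₁/ΣAE = 11300·25720000/27570000 = 10540 N.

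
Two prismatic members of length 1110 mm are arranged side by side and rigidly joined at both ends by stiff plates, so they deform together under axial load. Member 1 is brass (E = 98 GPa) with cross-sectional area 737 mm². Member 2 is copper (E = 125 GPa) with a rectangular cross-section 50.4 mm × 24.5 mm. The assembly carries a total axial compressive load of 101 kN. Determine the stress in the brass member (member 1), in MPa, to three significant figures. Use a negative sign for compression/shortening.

-43.7 MPa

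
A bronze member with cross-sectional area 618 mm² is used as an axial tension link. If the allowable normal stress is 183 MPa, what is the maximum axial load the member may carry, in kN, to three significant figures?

113 kN

P_max = σ_allow · A = 183 · 618 = 113100 N = 113.1 kN.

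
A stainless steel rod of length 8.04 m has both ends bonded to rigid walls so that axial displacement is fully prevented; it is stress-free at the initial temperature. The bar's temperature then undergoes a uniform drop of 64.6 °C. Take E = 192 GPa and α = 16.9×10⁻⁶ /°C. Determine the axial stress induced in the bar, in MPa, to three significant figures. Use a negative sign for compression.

210 MPa

Free thermal expansion αLΔT = 16.9e-6 · 8040 · -64.6 = -8.778 mm.
The walls impose strain ε = −(-8.778)/8040 = 1.0917e-03; σ = Eε = 192000 · 1.0917e-03 = 209.6 MPa.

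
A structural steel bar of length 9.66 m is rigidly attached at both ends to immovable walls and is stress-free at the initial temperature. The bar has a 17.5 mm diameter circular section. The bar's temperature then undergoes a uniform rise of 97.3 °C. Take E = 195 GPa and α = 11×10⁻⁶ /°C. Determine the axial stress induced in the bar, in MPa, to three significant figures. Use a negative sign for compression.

Free thermal expansion αLΔT = 11e-6 · 9660 · 97.3 = 10.34 mm.
The walls impose strain ε = −(10.34)/9660 = -1.0703e-03; σ = Eε = 195000 · -1.0703e-03 = -208.7 MPa.

-209 MPa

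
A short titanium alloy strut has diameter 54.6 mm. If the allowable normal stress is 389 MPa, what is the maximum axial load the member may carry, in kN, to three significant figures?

A = 2341 mm².
P_max = σ_allow · A = 389 · 2341 = 910800 N = 910.8 kN.

911 kN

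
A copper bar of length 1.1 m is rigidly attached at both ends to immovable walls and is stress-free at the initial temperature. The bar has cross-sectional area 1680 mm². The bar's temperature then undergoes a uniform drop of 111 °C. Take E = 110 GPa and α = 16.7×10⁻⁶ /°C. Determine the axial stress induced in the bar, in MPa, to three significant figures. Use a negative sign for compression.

Free thermal expansion αLΔT = 16.7e-6 · 1100 · -111 = -2.039 mm.
The walls impose strain ε = −(-2.039)/1100 = 1.8537e-03; σ = Eε = 110000 · 1.8537e-03 = 203.9 MPa.

204 MPa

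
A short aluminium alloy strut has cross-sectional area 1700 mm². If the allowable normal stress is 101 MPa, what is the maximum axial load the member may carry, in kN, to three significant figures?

P_max = σ_allow · A = 101 · 1700 = 171700 N = 171.7 kN.

172 kN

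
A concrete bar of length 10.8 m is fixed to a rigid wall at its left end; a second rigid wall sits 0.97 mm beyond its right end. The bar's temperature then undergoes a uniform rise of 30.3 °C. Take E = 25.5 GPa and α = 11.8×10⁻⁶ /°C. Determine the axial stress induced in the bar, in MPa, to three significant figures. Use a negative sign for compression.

Free thermal expansion αLΔT = 11.8e-6 · 10800 · 30.3 = 3.861 mm.
The walls engage after the gap closes; constrained expansion = 3.861 − 0.97 = 2.891 mm.
The walls impose strain ε = −(2.891)/10800 = -2.6773e-04; σ = Eε = 25500 · -2.6773e-04 = -6.827 MPa.

-6.83 MPa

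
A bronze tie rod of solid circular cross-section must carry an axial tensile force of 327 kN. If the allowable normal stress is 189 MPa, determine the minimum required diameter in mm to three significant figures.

Required area A ≥ P/σ_allow = 327000/189 = 1730 mm².
For a solid circular section, d ≥ √(4A/π) = 46.94 mm.

46.9 mm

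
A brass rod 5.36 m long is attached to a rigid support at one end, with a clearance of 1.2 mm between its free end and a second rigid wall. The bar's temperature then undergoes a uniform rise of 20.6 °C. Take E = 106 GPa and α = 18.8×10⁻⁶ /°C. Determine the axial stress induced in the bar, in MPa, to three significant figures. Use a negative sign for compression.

Free thermal expansion αLΔT = 18.8e-6 · 5360 · 20.6 = 2.076 mm.
The walls engage after the gap closes; constrained expansion = 2.076 − 1.2 = 0.8758 mm.
The walls impose strain ε = −(0.8758)/5360 = -1.6340e-04; σ = Eε = 106000 · -1.6340e-04 = -17.32 MPa.

-17.3 MPa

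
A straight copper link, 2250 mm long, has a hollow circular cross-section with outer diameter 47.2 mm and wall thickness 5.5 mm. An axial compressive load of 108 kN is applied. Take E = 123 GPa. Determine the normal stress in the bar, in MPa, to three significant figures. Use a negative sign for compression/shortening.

-150 MPa

A = 720.5 mm².
σ = N/A = -108000/720.5 = -149.9 MPa.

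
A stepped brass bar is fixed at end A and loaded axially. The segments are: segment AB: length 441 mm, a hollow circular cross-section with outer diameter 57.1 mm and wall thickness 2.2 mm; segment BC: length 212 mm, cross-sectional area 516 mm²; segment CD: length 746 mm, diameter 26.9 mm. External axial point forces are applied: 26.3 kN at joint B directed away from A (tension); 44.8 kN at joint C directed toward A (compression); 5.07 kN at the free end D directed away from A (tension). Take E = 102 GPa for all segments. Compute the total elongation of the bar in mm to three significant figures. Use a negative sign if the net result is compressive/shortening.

-0.248 mm

Internal axial forces (sectioning from the free end, tension +): N_CD = 5.07 kN, N_BC = -39.73 kN, N_AB = -13.43 kN.
A_AB = 379.4 mm².
A_CD = 568.3 mm².
δ_AB = -13430·441/(379.4·102000) = -0.153 mm
δ_BC = -39730·212/(516·102000) = -0.16 mm
δ_CD = 5070·746/(568.3·102000) = 0.06525 mm
δ = Σδ_i = -0.2478 mm.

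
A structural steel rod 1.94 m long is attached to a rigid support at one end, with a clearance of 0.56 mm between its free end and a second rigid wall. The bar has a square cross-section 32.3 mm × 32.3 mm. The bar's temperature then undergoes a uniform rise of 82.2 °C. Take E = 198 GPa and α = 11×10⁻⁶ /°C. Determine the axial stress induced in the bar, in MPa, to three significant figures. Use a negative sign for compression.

-122 MPa

Free thermal expansion αLΔT = 11e-6 · 1940 · 82.2 = 1.754 mm.
The walls engage after the gap closes; constrained expansion = 1.754 − 0.56 = 1.194 mm.
The walls impose strain ε = −(1.194)/1940 = -6.1554e-04; σ = Eε = 198000 · -6.1554e-04 = -121.9 MPa.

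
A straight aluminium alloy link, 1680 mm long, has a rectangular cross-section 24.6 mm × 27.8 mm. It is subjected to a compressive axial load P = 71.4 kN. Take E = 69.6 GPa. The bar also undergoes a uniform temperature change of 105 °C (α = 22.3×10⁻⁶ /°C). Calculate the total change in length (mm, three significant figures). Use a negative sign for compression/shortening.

A = 683.9 mm².
δ_mech = NL/(AE) = -71400·1680/(683.9·69600) = -2.52 mm.
δ_thermal = αLΔT = 22.3e-6·1680·105 = 3.934 mm.
δ = δ_mech + δ_thermal = 1.414 mm.

1.41 mm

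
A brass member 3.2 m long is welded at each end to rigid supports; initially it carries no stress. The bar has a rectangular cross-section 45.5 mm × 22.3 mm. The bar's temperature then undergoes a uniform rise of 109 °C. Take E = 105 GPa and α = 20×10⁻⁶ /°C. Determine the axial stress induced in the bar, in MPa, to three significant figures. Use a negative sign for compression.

Free thermal expansion αLΔT = 20e-6 · 3200 · 109 = 6.976 mm.
The walls impose strain ε = −(6.976)/3200 = -2.1800e-03; σ = Eε = 105000 · -2.1800e-03 = -228.9 MPa.

-229 MPa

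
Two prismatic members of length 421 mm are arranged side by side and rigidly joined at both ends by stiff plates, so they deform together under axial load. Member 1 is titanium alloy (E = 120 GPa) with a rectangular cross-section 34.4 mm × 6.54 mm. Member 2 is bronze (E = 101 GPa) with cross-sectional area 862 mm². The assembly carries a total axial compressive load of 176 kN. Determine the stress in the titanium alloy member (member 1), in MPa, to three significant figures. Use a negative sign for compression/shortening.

A_1 = 225 mm².
Equal strain + equilibrium ⇒ each member carries load in proportion to AE: A₁E₁ = 27000000 N, A₂E₂ = 87060000 N, ΣAE = 114100000 N.
σ₁ = P·E₁/ΣAE = -176000·120000/114100000 = -185.2 MPa.

-185 MPa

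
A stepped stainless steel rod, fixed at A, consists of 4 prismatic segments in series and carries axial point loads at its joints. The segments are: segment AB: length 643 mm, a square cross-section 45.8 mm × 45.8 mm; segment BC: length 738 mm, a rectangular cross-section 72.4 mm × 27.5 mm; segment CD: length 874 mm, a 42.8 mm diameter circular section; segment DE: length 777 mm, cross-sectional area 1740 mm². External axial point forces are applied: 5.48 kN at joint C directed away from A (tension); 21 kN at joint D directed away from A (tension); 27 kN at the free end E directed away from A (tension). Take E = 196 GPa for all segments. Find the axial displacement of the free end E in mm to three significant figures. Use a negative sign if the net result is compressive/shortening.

Internal axial forces (sectioning from the free end, tension +): N_DE = 27 kN, N_CD = 48 kN, N_BC = 53.48 kN, N_AB = 53.48 kN.
A_AB = 2098 mm².
A_BC = 1991 mm².
A_CD = 1439 mm².
δ_AB = 53480·643/(2098·196000) = 0.08364 mm
δ_BC = 53480·738/(1991·196000) = 0.1011 mm
δ_CD = 48000·874/(1439·196000) = 0.1488 mm
δ_DE = 27000·777/(1740·196000) = 0.06151 mm
δ = Σδ_i = 0.3951 mm.

0.395 mm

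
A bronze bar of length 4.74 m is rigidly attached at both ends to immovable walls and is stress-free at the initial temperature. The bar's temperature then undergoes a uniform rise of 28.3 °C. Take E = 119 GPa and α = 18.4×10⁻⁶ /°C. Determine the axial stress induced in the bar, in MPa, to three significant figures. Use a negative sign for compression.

-62.0 MPa

Free thermal expansion αLΔT = 18.4e-6 · 4740 · 28.3 = 2.468 mm.
The walls impose strain ε = −(2.468)/4740 = -5.2072e-04; σ = Eε = 119000 · -5.2072e-04 = -61.97 MPa.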